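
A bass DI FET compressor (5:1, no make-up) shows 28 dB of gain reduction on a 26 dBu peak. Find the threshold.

-9 dBu

Let T be the threshold. Output overshoot = (input overshoot)/R, so -2 − T = (26 − T)/5.
5·(-2 − T) = 26 − T → 4·T = -10 − 26 = -36.
T = -36/4 = -9 dBu.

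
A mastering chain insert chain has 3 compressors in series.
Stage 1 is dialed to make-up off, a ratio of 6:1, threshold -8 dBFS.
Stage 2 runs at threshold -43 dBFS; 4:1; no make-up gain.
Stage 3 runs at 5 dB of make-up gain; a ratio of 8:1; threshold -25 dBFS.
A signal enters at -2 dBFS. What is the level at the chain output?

-29 dBFS

Stage 1: 6 dB above -8 dBFS, reduced 6:1 to 1 dB above → -7 dBFS.
Stage 2: -7 dBFS is 36 dB over -43 dBFS; at 4:1 that becomes 9 dB over, giving -34 dBFS.
Stage 3: -34 dBFS is at or below the -25 dBFS threshold — no compression; make-up brings it to -29 dBFS.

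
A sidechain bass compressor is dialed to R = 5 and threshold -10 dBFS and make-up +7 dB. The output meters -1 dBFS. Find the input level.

0 dBFS

Remove make-up: -1 − 7 = -8 dBFS.
The compressed level sits -8 − (-10) = 2 dB over threshold.
Input overshoot = R × output overshoot = 10 dB → input = -10 + 10 = 0 dBFS.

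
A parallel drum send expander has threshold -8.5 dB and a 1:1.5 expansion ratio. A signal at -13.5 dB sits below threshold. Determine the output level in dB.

-16 dB

Undershoot = (-8.5) − (-13.5) = 5 dB.
At 1:1.5, that expands to 7.5 dB under threshold.
Output = -8.5 − 7.5 = -16 dB.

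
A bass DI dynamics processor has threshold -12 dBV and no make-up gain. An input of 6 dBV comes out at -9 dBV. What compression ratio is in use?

6:1

Input overshoot = 6 − (-12) = 18 dB; output overshoot = -9 − (-12) = 3 dB.
Ratio = 18 / 3 = 6.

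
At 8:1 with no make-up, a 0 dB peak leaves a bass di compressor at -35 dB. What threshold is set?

-40 dB

Input is 40 dB above T (since output overshoot × R = input overshoot: (-35 − T)·8 = 0 − T gives T = -40 dB).
Check: -40 + (0 − (-40))/8 = -40 + 5 = -35 dB. ✓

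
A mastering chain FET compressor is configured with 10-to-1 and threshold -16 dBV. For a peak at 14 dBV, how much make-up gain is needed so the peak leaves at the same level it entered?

27 dB

The peak compresses to -16 + 30/10 = -13 dBV.
To reach 14 dBV requires 14 − (-13) = 27 dB of make-up.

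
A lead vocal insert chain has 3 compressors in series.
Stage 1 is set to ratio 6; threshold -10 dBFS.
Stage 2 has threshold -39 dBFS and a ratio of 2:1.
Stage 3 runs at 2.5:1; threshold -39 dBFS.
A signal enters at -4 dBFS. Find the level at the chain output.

-33 dBFS

Stage 1: overshoot 6 dB → 6/6 = 1 dB → -9 dBFS.
Stage 2: -9 dBFS is 30 dB over -39 dBFS; at 2:1 that becomes 15 dB over, giving -24 dBFS.
Stage 3: -24 dBFS is 15 dB over -39 dBFS; at 2.5:1 that becomes 6 dB over, giving -33 dBFS.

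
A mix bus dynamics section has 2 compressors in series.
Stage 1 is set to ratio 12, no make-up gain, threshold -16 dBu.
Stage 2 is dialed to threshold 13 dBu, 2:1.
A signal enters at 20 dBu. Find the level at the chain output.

-13 dBu

Stage 1: 20 dBu is 36 dB over -16 dBu; at 12:1 that becomes 3 dB over, giving -13 dBu.
Stage 2: -13 dBu is at or below the 13 dBu threshold — no compression; output -13 dBu.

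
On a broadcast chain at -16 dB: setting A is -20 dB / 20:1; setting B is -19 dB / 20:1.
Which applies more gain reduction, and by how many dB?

A, by 0.95 dB

A: overshoot 4 dB → output overshoot 0.2 dB → GR 3.8 dB.
B: overshoot 3 dB → output overshoot 0.15 dB → GR 2.85 dB.
Difference: 0.95 dB in favour of A.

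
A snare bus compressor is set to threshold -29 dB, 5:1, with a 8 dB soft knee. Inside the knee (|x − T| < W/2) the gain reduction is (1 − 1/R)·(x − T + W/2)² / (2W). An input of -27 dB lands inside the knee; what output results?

x − T + W/2 = -27 − (-29) + 4 = 6.
GR = (1 − 1/5) × 6² / 16 = 0.8 × 36 / 16 = 1.8 dB.
Output = -27 − 1.8 = -28.8 dB.

-28.8 dB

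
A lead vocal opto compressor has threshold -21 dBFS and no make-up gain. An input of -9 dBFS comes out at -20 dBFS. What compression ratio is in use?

12:1

Input overshoot = -9 − (-21) = 12 dB; output overshoot = -20 − (-21) = 1 dB.
Ratio = 12 / 1 = 12.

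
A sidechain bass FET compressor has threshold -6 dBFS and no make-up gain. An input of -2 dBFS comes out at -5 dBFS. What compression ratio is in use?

4:1

Input overshoot = -2 − (-6) = 4 dB; output overshoot = -5 − (-6) = 1 dB.
Ratio = 4 / 1 = 4.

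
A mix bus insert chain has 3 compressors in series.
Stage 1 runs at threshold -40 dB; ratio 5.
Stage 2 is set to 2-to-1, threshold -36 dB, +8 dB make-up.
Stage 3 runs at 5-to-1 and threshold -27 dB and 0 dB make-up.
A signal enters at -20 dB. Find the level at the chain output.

-28 dB

Stage 1: overshoot 20 dB → 20/5 = 4 dB → -36 dB.
Stage 2: below threshold (-36 ≤ -36); passes unchanged; make-up brings it to -28 dB.
Stage 3: -28 dB ≤ -27 dB, so stage 3 doesn't engage; output -28 dB.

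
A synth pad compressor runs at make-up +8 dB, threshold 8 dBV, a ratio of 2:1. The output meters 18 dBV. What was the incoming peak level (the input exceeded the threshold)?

12 dBV

Remove make-up: 18 − 8 = 10 dBV.
The compressed level sits 10 − 8 = 2 dB over threshold.
Undo the ratio: input overshoot = 2 × 2 = 4 dB, giving input = 12 dBV.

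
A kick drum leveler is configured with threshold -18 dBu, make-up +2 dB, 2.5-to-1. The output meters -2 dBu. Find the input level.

Before make-up, the level was -2 − 2 = -4 dBu.
That's 14 dB above the -18 dBu threshold.
Undo the ratio: input overshoot = 14 × 2.5 = 35 dB, giving input = 17 dBu.

17 dBu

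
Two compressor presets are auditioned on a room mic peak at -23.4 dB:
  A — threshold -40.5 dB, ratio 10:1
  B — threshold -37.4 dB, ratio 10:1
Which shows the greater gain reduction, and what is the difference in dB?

A: 17.1 dB over, compressed to 1.71 dB over, so 15.39 dB of GR.
B: 14 dB over, compressed to 1.4 dB over, so 12.6 dB of GR.
A reduces 2.79 dB more.

A, by 2.79 dB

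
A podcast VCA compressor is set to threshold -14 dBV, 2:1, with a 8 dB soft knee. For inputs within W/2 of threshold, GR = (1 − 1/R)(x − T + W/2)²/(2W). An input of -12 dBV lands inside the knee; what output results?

x − T + W/2 = -12 − (-14) + 4 = 6.
GR = (1 − 1/2) × 6² / 16 = 0.5 × 36 / 16 = 1.125 dB.
Output = -12 − 1.125 = -13.125 dBV.

-13.125 dBV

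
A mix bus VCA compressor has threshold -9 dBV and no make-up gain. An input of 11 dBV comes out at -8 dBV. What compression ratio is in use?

20:1

Input overshoot = 11 − (-9) = 20 dB; output overshoot = -8 − (-9) = 1 dB.
Ratio = 20 / 1 = 20.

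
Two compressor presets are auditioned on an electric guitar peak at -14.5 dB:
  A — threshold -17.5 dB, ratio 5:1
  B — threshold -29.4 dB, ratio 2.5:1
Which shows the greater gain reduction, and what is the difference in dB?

A: 3 dB over, compressed to 0.6 dB over, so 2.4 dB of GR.
B: 14.9 dB over, compressed to 5.96 dB over, so 8.94 dB of GR.
B reduces 6.54 dB more.

B, by 6.54 dB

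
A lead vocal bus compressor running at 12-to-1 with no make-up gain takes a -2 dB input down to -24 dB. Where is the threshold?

-26 dB

Let T be the threshold. Output overshoot = (input overshoot)/R, so -24 − T = (-2 − T)/12.
12·(-24 − T) = -2 − T → 11·T = -288 − (-2) = -286.
T = -286/11 = -26 dB.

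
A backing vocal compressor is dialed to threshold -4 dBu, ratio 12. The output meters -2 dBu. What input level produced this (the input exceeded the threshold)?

Post-compression overshoot = -2 − (-4) = 2 dB.
Before 12:1 compression the overshoot was 2 × 12 = 24 dB, so input = -4 + 24 = 20 dBu.

20 dBu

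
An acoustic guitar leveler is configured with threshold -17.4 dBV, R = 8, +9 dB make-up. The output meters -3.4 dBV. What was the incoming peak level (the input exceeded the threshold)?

Remove make-up: -3.4 − 9 = -12.4 dBV.
The compressed level sits -12.4 − (-17.4) = 5 dB over threshold.
Before 8:1 compression the overshoot was 5 × 8 = 40 dB, so input = -17.4 + 40 = 22.6 dBV.

22.6 dBV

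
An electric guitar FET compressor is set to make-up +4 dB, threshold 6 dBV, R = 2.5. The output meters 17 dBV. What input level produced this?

23.5 dBV

Remove make-up: 17 − 4 = 13 dBV.
That's 7 dB above the 6 dBV threshold.
Input overshoot = R × output overshoot = 17.5 dB → input = 6 + 17.5 = 23.5 dBV.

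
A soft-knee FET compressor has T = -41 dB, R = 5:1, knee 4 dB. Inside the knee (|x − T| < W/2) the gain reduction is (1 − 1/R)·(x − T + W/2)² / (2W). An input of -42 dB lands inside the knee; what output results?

x − T + W/2 = -42 − (-41) + 2 = 1.
GR = (1 − 1/5) × 1² / 8 = 0.8 × 1 / 8 = 0.1 dB.
Output = -42 − 0.1 = -42.1 dB.

-42.1 dB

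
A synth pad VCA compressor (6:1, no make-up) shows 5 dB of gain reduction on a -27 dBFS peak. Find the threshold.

Let T be the threshold. Output overshoot = (input overshoot)/R, so -32 − T = (-27 − T)/6.
6·(-32 − T) = -27 − T → 5·T = -192 − (-27) = -165.
T = -165/5 = -33 dBFS.

-33 dBFS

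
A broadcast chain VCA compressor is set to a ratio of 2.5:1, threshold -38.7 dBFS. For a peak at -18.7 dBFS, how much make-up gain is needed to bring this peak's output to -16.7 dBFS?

14 dB

The peak compresses to -38.7 + 20/2.5 = -30.7 dBFS.
To reach -16.7 dBFS requires -16.7 − (-30.7) = 14 dB of make-up.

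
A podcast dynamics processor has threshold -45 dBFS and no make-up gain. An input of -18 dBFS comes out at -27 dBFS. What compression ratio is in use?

1.5:1

Input overshoot = -18 − (-45) = 27 dB; output overshoot = -27 − (-45) = 18 dB.
Ratio = 27 / 18 = 1.5.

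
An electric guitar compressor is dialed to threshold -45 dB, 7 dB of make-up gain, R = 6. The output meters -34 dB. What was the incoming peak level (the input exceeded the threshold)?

-21 dB

Remove make-up: -34 − 7 = -41 dB.
The compressed level sits -41 − (-45) = 4 dB over threshold.
Input overshoot = R × output overshoot = 24 dB → input = -45 + 24 = -21 dB.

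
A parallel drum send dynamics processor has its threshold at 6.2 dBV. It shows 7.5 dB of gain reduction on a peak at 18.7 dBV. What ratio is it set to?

Input overshoot = 18.7 − 6.2 = 12.5 dB.
Output overshoot = 12.5 − 7.5 = 5 dB.
Ratio = input overshoot / output overshoot = 12.5 / 5 = 2.5.

2.5:1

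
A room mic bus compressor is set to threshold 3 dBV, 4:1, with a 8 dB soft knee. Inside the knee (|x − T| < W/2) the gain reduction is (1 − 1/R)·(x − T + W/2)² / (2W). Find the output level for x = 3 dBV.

2.25 dBV

x − T + W/2 = 3 − 3 + 4 = 4.
GR = (1 − 1/4) × 4² / 16 = 0.75 × 16 / 16 = 0.75 dB.
Output = 3 − 0.75 = 2.25 dBV.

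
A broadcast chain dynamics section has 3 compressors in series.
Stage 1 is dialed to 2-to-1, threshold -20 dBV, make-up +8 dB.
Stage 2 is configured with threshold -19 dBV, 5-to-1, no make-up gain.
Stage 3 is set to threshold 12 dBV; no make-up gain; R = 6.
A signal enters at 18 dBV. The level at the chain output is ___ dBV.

-13.8 dBV

Stage 1: 38 dB above -20 dBV, reduced 2:1 to 19 dB above → -1 dBV; +8 dB make-up → 7 dBV.
Stage 2: overshoot 26 dB → 26/5 = 5.2 dB → -13.8 dBV.
Stage 3: -13.8 dBV is at or below the 12 dBV threshold — no compression; output -13.8 dBV.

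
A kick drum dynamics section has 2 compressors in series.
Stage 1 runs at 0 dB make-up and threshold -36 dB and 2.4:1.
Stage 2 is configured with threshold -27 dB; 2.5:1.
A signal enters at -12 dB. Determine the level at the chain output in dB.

-26.6 dB

Stage 1: -12 dB is 24 dB over -36 dB; at 2.4:1 that becomes 10 dB over, giving -26 dB.
Stage 2: overshoot 1 dB → 1/2.5 = 0.4 dB → -26.6 dB.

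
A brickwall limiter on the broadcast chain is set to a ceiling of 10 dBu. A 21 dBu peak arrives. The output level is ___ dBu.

The limiter clamps the peak to its 10 dBu ceiling.

10 dBu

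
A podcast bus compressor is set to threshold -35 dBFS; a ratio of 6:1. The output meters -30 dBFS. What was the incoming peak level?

-5 dBFS

That's 5 dB above the -35 dBFS threshold.
Undo the ratio: input overshoot = 5 × 6 = 30 dB, giving input = -5 dBFS.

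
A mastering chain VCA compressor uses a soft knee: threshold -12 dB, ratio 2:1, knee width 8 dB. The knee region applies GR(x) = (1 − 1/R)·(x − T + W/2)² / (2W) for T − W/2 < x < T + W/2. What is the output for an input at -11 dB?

-11.78125 dB

x − T + W/2 = -11 − (-12) + 4 = 5.
GR = (1 − 1/2) × 5² / 16 = 0.5 × 25 / 16 = 0.78125 dB.
Output = -11 − 0.78125 = -11.78125 dB.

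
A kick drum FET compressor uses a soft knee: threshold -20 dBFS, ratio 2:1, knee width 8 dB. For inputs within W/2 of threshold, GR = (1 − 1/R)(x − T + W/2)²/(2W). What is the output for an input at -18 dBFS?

-19.125 dBFS

x − T + W/2 = -18 − (-20) + 4 = 6.
GR = (1 − 1/2) × 6² / 16 = 0.5 × 36 / 16 = 1.125 dB.
Output = -18 − 1.125 = -19.125 dBFS.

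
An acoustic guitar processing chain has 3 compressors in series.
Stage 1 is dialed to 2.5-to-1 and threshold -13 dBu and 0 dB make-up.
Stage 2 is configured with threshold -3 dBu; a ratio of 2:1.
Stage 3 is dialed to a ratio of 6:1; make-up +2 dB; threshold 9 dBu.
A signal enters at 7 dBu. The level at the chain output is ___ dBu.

-3 dBu

Stage 1: 20 dB above -13 dBu, reduced 2.5:1 to 8 dB above → -5 dBu.
Stage 2: -5 dBu ≤ -3 dBu, so stage 2 doesn't engage; output -5 dBu.
Stage 3: below threshold (-5 ≤ 9); passes unchanged; make-up brings it to -3 dBu.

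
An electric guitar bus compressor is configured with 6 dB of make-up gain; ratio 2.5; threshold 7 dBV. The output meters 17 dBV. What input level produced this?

Stripping the +6 dB make-up gives 11 dBV at the gain stage.
That's 4 dB above the 7 dBV threshold.
Undo the ratio: input overshoot = 4 × 2.5 = 10 dB, giving input = 17 dBV.

17 dBV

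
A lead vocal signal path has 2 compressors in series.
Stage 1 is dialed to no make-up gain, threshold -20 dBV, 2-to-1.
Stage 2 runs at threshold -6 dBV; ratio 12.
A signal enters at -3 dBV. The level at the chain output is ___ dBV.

-11.5 dBV

Stage 1: -3 dBV is 17 dB over -20 dBV; at 2:1 that becomes 8.5 dB over, giving -11.5 dBV.
Stage 2: below threshold (-11.5 ≤ -6); passes unchanged; output -11.5 dBV.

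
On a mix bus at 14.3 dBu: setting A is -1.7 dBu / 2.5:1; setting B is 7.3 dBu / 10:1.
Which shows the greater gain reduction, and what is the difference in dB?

A, by 3.3 dB

A: GR = 16 − 16/2.5 = 9.6 dB.
B: GR = 7 − 7/10 = 6.3 dB.
A applies 3.3 dB more gain reduction.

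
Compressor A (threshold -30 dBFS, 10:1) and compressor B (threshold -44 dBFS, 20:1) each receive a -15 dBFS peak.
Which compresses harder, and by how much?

A: overshoot 15 dB → output overshoot 1.5 dB → GR 13.5 dB.
B: overshoot 29 dB → output overshoot 1.45 dB → GR 27.55 dB.
Difference: 14.05 dB in favour of B.

B, by 14.05 dB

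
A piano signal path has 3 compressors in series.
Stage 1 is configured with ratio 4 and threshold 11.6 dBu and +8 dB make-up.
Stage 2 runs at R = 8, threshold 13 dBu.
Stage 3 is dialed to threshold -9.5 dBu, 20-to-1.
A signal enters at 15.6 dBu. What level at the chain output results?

-8.3275 dBu

Stage 1: overshoot 4 dB → 4/4 = 1 dB → 12.6 dBu; +8 dB make-up → 20.6 dBu.
Stage 2: overshoot 7.6 dB → 7.6/8 = 0.95 dB → 13.95 dBu.
Stage 3: 23.45 dB above -9.5 dBu, reduced 20:1 to 1.1725 dB above → -8.3275 dBu.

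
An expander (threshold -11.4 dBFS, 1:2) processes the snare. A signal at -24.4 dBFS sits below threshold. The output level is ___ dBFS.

Undershoot = (-11.4) − (-24.4) = 13 dB.
At 1:2, that expands to 26 dB under threshold.
Output = -11.4 − 26 = -37.4 dBFS.

-37.4 dBFS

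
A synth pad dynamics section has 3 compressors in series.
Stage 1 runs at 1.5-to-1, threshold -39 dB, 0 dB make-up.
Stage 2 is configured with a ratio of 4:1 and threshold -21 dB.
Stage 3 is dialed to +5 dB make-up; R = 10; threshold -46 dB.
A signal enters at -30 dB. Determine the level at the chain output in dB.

Stage 1: 9 dB above -39 dB, reduced 1.5:1 to 6 dB above → -33 dB.
Stage 2: -33 dB is at or below the -21 dB threshold — no compression; output -33 dB.
Stage 3: overshoot 13 dB → 13/10 = 1.3 dB → -44.7 dB; +5 dB make-up → -39.7 dB.

-39.7 dB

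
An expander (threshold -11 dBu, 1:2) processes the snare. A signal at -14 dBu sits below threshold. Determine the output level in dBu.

-17 dBu

Undershoot = (-11) − (-14) = 3 dB.
At 1:2, that expands to 6 dB under threshold.
Output = -11 − 6 = -17 dBu.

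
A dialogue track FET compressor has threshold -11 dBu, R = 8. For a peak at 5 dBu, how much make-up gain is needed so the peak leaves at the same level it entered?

14 dB

Without make-up, output = threshold + overshoot/8 = -11 + 2 = -9 dBu.
Gap to target: 14 dB.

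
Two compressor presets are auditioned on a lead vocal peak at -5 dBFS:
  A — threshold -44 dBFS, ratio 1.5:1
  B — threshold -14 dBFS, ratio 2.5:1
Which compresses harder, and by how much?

A, by 7.6 dB

A: GR = 39 − 39/1.5 = 13 dB.
B: GR = 9 − 9/2.5 = 5.4 dB.
Difference: 7.6 dB in favour of A.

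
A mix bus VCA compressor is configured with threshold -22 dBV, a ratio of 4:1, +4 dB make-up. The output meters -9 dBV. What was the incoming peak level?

14 dBV

Remove make-up: -9 − 4 = -13 dBV.
The compressed level sits -13 − (-22) = 9 dB over threshold.
Input overshoot = R × output overshoot = 36 dB → input = -22 + 36 = 14 dBV.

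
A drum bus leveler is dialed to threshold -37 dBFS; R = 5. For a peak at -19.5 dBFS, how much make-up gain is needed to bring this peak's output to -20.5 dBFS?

13 dB

Without make-up, output = threshold + overshoot/5 = -37 + 3.5 = -33.5 dBFS.
Gap to target: 13 dB.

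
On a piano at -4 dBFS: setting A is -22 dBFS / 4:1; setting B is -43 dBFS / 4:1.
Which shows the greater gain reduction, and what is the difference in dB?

B, by 15.75 dB

A: GR = 18 − 18/4 = 13.5 dB.
B: GR = 39 − 39/4 = 29.25 dB.
Difference: 15.75 dB in favour of B.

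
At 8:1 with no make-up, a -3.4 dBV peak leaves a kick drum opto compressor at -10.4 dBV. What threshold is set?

-11.4 dBV

Gain reduction = -3.4 − (-10.4) = 7 dB; output overshoot = GR / (R − 1) = 7 / 7 = 1 dB.
Threshold = output − output overshoot = -10.4 − 1 = -11.4 dBV.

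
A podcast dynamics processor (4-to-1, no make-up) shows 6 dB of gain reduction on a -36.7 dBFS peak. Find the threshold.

-44.7 dBFS

Input is 8 dB above T (since output overshoot × R = input overshoot: (-42.7 − T)·4 = -36.7 − T gives T = -44.7 dBFS).
Check: -44.7 + (-36.7 − (-44.7))/4 = -44.7 + 2 = -42.7 dBFS. ✓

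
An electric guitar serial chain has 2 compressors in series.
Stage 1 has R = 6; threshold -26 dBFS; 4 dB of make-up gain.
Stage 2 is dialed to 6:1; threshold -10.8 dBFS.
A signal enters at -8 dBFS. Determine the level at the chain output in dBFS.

Stage 1: 18 dB above -26 dBFS, reduced 6:1 to 3 dB above → -23 dBFS; +4 dB make-up → -19 dBFS.
Stage 2: -19 dBFS ≤ -10.8 dBFS, so stage 2 doesn't engage; output -19 dBFS.

-19 dBFS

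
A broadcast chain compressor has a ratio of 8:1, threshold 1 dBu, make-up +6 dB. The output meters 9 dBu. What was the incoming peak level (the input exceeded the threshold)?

17 dBu

Before make-up, the level was 9 − 6 = 3 dBu.
That's 2 dB above the 1 dBu threshold.
Before 8:1 compression the overshoot was 2 × 8 = 16 dB, so input = 1 + 16 = 17 dBu.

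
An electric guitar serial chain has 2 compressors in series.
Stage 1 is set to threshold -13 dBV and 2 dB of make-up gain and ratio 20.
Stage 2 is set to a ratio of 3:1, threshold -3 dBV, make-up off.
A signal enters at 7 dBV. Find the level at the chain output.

Stage 1: 20 dB above -13 dBV, reduced 20:1 to 1 dB above → -12 dBV; +2 dB make-up → -10 dBV.
Stage 2: -10 dBV ≤ -3 dBV, so stage 2 doesn't engage; output -10 dBV.

-10 dBV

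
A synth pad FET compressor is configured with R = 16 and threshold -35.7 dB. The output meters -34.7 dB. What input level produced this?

That's 1 dB above the -35.7 dB threshold.
Input overshoot = R × output overshoot = 16 dB → input = -35.7 + 16 = -19.7 dB.

-19.7 dB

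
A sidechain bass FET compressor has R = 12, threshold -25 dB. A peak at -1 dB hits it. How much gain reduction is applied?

The signal is 24 dB above threshold.
A 12:1 ratio leaves 2 dB of that excess.
GR = overshoot in − overshoot out = 24 − 2 = 22 dB.

22 dB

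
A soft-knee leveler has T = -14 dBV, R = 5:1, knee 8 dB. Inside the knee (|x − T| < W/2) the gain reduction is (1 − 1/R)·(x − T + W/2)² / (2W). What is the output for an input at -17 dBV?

x − T + W/2 = -17 − (-14) + 4 = 1.
GR = (1 − 1/5) × 1² / 16 = 0.8 × 1 / 16 = 0.05 dB.
Output = -17 − 0.05 = -17.05 dBV.

-17.05 dBV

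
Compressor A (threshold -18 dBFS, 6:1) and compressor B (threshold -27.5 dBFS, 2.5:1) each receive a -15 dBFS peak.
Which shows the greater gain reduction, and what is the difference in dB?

A: overshoot 3 dB → output overshoot 0.5 dB → GR 2.5 dB.
B: overshoot 12.5 dB → output overshoot 5 dB → GR 7.5 dB.
B reduces 5 dB more.

B, by 5 dB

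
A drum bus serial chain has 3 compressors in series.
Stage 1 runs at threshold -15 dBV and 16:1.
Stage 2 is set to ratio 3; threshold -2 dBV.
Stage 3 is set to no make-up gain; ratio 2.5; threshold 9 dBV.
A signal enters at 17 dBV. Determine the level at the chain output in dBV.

-13 dBV

Stage 1: 17 dBV is 32 dB over -15 dBV; at 16:1 that becomes 2 dB over, giving -13 dBV.
Stage 2: -13 dBV is at or below the -2 dBV threshold — no compression; output -13 dBV.
Stage 3: -13 dBV ≤ 9 dBV, so stage 3 doesn't engage; output -13 dBV.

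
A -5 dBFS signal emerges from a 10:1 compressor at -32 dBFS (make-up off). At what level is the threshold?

Gain reduction = -5 − (-32) = 27 dB; output overshoot = GR / (R − 1) = 27 / 9 = 3 dB.
Threshold = output − output overshoot = -32 − 3 = -35 dBFS.

-35 dBFS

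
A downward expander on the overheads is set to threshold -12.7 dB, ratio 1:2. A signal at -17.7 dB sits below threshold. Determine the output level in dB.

-22.7 dB

Below threshold, a 1:2 expander applies gain = (2−1)×(T − x) of attenuation.
(2−1) × 5 = 5 dB, so output = -17.7 − 5 = -22.7 dB.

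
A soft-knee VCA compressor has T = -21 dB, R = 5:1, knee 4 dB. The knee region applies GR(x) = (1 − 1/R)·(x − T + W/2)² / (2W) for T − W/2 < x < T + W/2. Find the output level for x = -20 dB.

-20.9 dB

x − T + W/2 = -20 − (-21) + 2 = 3.
GR = (1 − 1/5) × 3² / 8 = 0.8 × 9 / 8 = 0.9 dB.
Output = -20 − 0.9 = -20.9 dB.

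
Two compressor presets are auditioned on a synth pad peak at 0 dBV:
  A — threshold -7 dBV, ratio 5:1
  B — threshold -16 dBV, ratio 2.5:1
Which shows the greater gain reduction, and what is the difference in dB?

A: 7 dB over, compressed to 1.4 dB over, so 5.6 dB of GR.
B: 16 dB over, compressed to 6.4 dB over, so 9.6 dB of GR.
B reduces 4 dB more.

B, by 4 dB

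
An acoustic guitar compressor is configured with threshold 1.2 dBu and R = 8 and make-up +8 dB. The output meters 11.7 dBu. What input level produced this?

21.2 dBu

Stripping the +8 dB make-up gives 3.7 dBu at the gain stage.
Post-compression overshoot = 3.7 − 1.2 = 2.5 dB.
Before 8:1 compression the overshoot was 2.5 × 8 = 20 dB, so input = 1.2 + 20 = 21.2 dBu.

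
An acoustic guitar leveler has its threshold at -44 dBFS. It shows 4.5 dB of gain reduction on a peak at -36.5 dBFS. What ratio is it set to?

Input overshoot = -36.5 − (-44) = 7.5 dB.
Output overshoot = 7.5 − 4.5 = 3 dB.
Ratio = input overshoot / output overshoot = 7.5 / 3 = 2.5.

2.5:1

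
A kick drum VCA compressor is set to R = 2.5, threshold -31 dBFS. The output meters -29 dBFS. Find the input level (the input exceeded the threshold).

-26 dBFS

That's 2 dB above the -31 dBFS threshold.
Input overshoot = R × output overshoot = 5 dB → input = -31 + 5 = -26 dBFS.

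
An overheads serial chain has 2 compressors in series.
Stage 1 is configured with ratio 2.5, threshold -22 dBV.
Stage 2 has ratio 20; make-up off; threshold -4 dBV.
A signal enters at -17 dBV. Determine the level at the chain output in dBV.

-20 dBV

Stage 1: -17 dBV is 5 dB over -22 dBV; at 2.5:1 that becomes 2 dB over, giving -20 dBV.
Stage 2: -20 dBV is at or below the -4 dBV threshold — no compression; output -20 dBV.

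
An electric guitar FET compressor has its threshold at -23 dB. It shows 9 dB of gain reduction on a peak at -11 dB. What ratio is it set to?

4:1

Input overshoot = -11 − (-23) = 12 dB.
Output overshoot = 12 − 9 = 3 dB.
Ratio = input overshoot / output overshoot = 12 / 3 = 4.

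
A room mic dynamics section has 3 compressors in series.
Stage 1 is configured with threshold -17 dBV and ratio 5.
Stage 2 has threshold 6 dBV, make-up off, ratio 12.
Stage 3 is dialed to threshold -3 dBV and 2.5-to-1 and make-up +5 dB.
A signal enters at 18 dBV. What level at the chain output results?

-5 dBV

Stage 1: 35 dB above -17 dBV, reduced 5:1 to 7 dB above → -10 dBV.
Stage 2: -10 dBV is at or below the 6 dBV threshold — no compression; output -10 dBV.
Stage 3: -10 dBV is at or below the -3 dBV threshold — no compression; make-up brings it to -5 dBV.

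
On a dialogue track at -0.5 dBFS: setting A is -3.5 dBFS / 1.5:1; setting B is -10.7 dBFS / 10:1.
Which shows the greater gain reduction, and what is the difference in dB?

A: GR = 3 − 3/1.5 = 1 dB.
B: GR = 10.2 − 10.2/10 = 9.18 dB.
B applies 8.18 dB more gain reduction.

B, by 8.18 dB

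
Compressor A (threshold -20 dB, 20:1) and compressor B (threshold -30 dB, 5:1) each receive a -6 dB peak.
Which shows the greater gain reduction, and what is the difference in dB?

B, by 5.9 dB

A: GR = 14 − 14/20 = 13.3 dB.
B: GR = 24 − 24/5 = 19.2 dB.
B reduces 5.9 dB more.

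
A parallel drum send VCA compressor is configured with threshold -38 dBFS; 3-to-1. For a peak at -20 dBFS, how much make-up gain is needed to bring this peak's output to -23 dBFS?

The peak compresses to -38 + 18/3 = -32 dBFS.
To reach -23 dBFS requires -23 − (-32) = 9 dB of make-up.

9 dB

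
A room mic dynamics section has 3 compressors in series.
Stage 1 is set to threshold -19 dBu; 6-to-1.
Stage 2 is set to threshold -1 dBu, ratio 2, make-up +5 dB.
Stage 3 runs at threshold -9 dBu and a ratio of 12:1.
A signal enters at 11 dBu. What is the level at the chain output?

Stage 1: 30 dB above -19 dBu, reduced 6:1 to 5 dB above → -14 dBu.
Stage 2: below threshold (-14 ≤ -1); passes unchanged; make-up brings it to -9 dBu.
Stage 3: -9 dBu is at or below the -9 dBu threshold — no compression; output -9 dBu.

-9 dBu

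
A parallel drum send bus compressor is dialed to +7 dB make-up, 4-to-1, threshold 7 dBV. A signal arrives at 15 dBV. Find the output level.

16 dBV

Overshoot: 15 − 7 = 8 dB.
At 4:1 the overshoot is divided by 4, leaving 2 dB above threshold.
Output = 7 + 2 = 9 dBV; make-up adds 7 dB, giving 16 dBV.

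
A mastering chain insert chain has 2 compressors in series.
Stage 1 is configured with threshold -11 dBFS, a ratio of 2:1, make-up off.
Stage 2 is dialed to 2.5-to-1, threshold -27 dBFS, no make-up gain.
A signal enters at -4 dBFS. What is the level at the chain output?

-19.2 dBFS

Stage 1: 7 dB above -11 dBFS, reduced 2:1 to 3.5 dB above → -7.5 dBFS.
Stage 2: -7.5 dBFS is 19.5 dB over -27 dBFS; at 2.5:1 that becomes 7.8 dB over, giving -19.2 dBFS.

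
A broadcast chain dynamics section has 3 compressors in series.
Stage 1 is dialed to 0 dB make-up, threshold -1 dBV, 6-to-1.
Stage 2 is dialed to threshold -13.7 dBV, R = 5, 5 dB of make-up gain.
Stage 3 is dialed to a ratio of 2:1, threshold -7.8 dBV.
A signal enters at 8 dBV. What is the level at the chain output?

-6.83 dBV

Stage 1: 8 dBV is 9 dB over -1 dBV; at 6:1 that becomes 1.5 dB over, giving 0.5 dBV.
Stage 2: 14.2 dB above -13.7 dBV, reduced 5:1 to 2.84 dB above → -10.86 dBV; +5 dB make-up → -5.86 dBV.
Stage 3: -5.86 dBV is 1.94 dB over -7.8 dBV; at 2:1 that becomes 0.97 dB over, giving -6.83 dBV.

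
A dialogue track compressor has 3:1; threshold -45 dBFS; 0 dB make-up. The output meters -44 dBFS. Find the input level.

-42 dBFS

Post-compression overshoot = -44 − (-45) = 1 dB.
Before 3:1 compression the overshoot was 1 × 3 = 3 dB, so input = -45 + 3 = -42 dBFS.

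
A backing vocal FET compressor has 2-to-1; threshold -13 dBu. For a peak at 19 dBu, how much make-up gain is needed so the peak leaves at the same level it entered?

16 dB

The peak compresses to -13 + 32/2 = 3 dBu.
To reach 19 dBu requires 19 − 3 = 16 dB of make-up.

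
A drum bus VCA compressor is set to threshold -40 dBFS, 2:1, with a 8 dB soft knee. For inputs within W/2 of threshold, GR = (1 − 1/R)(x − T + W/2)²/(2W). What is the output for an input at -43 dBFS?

-43.03125 dBFS

x − T + W/2 = -43 − (-40) + 4 = 1.
GR = (1 − 1/2) × 1² / 16 = 0.5 × 1 / 16 = 0.03125 dB.
Output = -43 − 0.03125 = -43.03125 dBFS.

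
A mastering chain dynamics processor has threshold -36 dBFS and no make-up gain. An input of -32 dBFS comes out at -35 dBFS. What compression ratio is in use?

Input overshoot = -32 − (-36) = 4 dB; output overshoot = -35 − (-36) = 1 dB.
Ratio = 4 / 1 = 4.

4:1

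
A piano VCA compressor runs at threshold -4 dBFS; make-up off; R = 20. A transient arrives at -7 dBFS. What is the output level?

-7 dBFS

-7 dBFS is 3 dB below the -4 dBFS threshold, so no gain reduction is applied.
Output = input = -7 dBFS.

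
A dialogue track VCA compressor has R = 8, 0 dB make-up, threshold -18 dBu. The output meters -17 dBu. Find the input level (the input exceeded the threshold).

-10 dBu

Post-compression overshoot = -17 − (-18) = 1 dB.
Before 8:1 compression the overshoot was 1 × 8 = 8 dB, so input = -18 + 8 = -10 dBu.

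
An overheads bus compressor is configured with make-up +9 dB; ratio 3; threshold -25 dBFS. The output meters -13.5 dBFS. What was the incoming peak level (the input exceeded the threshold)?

-17.5 dBFS

Remove make-up: -13.5 − 9 = -22.5 dBFS.
Post-compression overshoot = -22.5 − (-25) = 2.5 dB.
Before 3:1 compression the overshoot was 2.5 × 3 = 7.5 dB, so input = -25 + 7.5 = -17.5 dBFS.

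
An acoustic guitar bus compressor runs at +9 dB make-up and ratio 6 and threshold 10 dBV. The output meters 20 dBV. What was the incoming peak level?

Before make-up, the level was 20 − 9 = 11 dBV.
The compressed level sits 11 − 10 = 1 dB over threshold.
Undo the ratio: input overshoot = 1 × 6 = 6 dB, giving input = 16 dBV.

16 dBV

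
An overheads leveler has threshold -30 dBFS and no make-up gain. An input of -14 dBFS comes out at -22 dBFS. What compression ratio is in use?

Input overshoot = -14 − (-30) = 16 dB; output overshoot = -22 − (-30) = 8 dB.
Ratio = 16 / 8 = 2.

2:1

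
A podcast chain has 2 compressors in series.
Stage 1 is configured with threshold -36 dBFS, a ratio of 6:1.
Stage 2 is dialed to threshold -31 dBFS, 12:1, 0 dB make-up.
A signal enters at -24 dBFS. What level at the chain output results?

Stage 1: -24 dBFS is 12 dB over -36 dBFS; at 6:1 that becomes 2 dB over, giving -34 dBFS.
Stage 2: -34 dBFS is at or below the -31 dBFS threshold — no compression; output -34 dBFS.

-34 dBFS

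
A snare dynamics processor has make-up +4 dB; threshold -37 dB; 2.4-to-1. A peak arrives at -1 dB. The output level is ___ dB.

-18 dB

The input is 36 dB above the -37 dB threshold.
At 2.4:1 the overshoot is divided by 2.4, leaving 15 dB above threshold.
So the level is -37 + 15 = -22 dB; make-up adds 4 dB, giving -18 dB.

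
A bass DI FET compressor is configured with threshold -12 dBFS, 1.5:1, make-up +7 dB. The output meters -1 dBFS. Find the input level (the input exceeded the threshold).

Before make-up, the level was -1 − 7 = -8 dBFS.
The compressed level sits -8 − (-12) = 4 dB over threshold.
Before 1.5:1 compression the overshoot was 4 × 1.5 = 6 dB, so input = -12 + 6 = -6 dBFS.

-6 dBFS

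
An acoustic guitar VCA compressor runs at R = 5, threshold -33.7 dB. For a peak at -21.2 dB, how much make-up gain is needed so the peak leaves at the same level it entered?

10 dB

Overshoot 12.5 dB → 12.5/5 = 2.5 dB after compression, so the compressed level is -33.7 + 2.5 = -31.2 dB.
Make-up = target − compressed = -21.2 − (-31.2) = 10 dB.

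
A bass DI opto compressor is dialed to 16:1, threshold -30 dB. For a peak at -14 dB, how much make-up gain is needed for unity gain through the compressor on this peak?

15 dB

Overshoot 16 dB → 16/16 = 1 dB after compression, so the compressed level is -30 + 1 = -29 dB.
Make-up = target − compressed = -14 − (-29) = 15 dB.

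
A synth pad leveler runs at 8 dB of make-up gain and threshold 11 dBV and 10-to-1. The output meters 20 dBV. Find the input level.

Stripping the +8 dB make-up gives 12 dBV at the gain stage.
The compressed level sits 12 − 11 = 1 dB over threshold.
Input overshoot = R × output overshoot = 10 dB → input = 11 + 10 = 21 dBV.

21 dBV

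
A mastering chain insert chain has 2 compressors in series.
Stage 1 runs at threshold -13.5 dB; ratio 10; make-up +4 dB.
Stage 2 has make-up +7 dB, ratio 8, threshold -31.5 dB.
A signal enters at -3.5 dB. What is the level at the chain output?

-21.625 dB

Stage 1: 10 dB above -13.5 dB, reduced 10:1 to 1 dB above → -12.5 dB; +4 dB make-up → -8.5 dB.
Stage 2: overshoot 23 dB → 23/8 = 2.875 dB → -28.625 dB; +7 dB make-up → -21.625 dB.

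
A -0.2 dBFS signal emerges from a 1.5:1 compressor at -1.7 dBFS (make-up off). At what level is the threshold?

-4.7 dBFS

Let T be the threshold. Output overshoot = (input overshoot)/R, so -1.7 − T = (-0.2 − T)/1.5.
1.5·(-1.7 − T) = -0.2 − T → 0.5·T = -2.55 − (-0.2) = -2.35.
T = -2.35/0.5 = -4.7 dBFS.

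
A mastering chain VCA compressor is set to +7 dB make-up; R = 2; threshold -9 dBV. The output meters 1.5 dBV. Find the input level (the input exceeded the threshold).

-2 dBV

Remove make-up: 1.5 − 7 = -5.5 dBV.
The compressed level sits -5.5 − (-9) = 3.5 dB over threshold.
Undo the ratio: input overshoot = 3.5 × 2 = 7 dB, giving input = -2 dBV.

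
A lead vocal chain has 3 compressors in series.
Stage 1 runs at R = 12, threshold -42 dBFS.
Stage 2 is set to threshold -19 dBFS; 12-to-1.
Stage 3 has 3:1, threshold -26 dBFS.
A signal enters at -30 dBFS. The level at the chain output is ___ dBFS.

Stage 1: overshoot 12 dB → 12/12 = 1 dB → -41 dBFS.
Stage 2: -41 dBFS is at or below the -19 dBFS threshold — no compression; output -41 dBFS.
Stage 3: -41 dBFS is at or below the -26 dBFS threshold — no compression; output -41 dBFS.

-41 dBFS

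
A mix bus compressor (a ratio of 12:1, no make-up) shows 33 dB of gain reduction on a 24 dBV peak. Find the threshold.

Gain reduction = 24 − (-9) = 33 dB; output overshoot = GR / (R − 1) = 33 / 11 = 3 dB.
Threshold = output − output overshoot = -9 − 3 = -12 dBV.

-12 dBV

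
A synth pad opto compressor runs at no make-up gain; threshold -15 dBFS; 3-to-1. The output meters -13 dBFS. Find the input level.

-9 dBFS

That's 2 dB above the -15 dBFS threshold.
Undo the ratio: input overshoot = 2 × 3 = 6 dB, giving input = -9 dBFS.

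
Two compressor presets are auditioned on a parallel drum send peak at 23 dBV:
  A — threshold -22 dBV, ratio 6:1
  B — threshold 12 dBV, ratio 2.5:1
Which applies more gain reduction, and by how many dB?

A, by 30.9 dB

A: overshoot 45 dB → output overshoot 7.5 dB → GR 37.5 dB.
B: overshoot 11 dB → output overshoot 4.4 dB → GR 6.6 dB.
A reduces 30.9 dB more.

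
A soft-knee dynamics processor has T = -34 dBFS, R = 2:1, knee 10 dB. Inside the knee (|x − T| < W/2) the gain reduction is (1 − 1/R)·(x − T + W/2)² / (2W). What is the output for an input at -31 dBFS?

x − T + W/2 = -31 − (-34) + 5 = 8.
GR = (1 − 1/2) × 8² / 20 = 0.5 × 64 / 20 = 1.6 dB.
Output = -31 − 1.6 = -32.6 dBFS.

-32.6 dBFS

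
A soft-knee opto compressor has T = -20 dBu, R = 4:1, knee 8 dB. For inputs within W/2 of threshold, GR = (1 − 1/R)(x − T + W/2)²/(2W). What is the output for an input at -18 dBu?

-19.6875 dBu

x − T + W/2 = -18 − (-20) + 4 = 6.
GR = (1 − 1/4) × 6² / 16 = 0.75 × 36 / 16 = 1.6875 dB.
Output = -18 − 1.6875 = -19.6875 dBu.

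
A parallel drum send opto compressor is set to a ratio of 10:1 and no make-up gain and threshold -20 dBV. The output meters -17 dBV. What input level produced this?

The compressed level sits -17 − (-20) = 3 dB over threshold.
Undo the ratio: input overshoot = 3 × 10 = 30 dB, giving input = 10 dBV.

10 dBV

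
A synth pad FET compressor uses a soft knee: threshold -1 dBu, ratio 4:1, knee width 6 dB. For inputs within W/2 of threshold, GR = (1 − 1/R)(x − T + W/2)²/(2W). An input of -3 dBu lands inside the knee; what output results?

x − T + W/2 = -3 − (-1) + 3 = 1.
GR = (1 − 1/4) × 1² / 12 = 0.75 × 1 / 12 = 0.0625 dB.
Output = -3 − 0.0625 = -3.0625 dBu.

-3.0625 dBu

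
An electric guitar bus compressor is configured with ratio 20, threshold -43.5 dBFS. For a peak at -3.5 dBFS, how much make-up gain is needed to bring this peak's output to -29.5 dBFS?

The peak compresses to -43.5 + 40/20 = -41.5 dBFS.
To reach -29.5 dBFS requires -29.5 − (-41.5) = 12 dB of make-up.

12 dB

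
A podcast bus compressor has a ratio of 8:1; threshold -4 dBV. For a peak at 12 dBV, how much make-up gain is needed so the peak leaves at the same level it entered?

14 dB

Overshoot 16 dB → 16/8 = 2 dB after compression, so the compressed level is -4 + 2 = -2 dBV.
Make-up = target − compressed = 12 − (-2) = 14 dB.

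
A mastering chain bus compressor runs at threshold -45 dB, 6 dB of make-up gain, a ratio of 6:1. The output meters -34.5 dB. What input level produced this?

-18 dB

Stripping the +6 dB make-up gives -40.5 dB at the gain stage.
Post-compression overshoot = -40.5 − (-45) = 4.5 dB.
Input overshoot = R × output overshoot = 27 dB → input = -45 + 27 = -18 dB.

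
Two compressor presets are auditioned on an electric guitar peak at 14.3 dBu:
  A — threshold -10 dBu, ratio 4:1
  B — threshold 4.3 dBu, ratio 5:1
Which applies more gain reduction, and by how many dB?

A: overshoot 24.3 dB → output overshoot 6.075 dB → GR 18.225 dB.
B: overshoot 10 dB → output overshoot 2 dB → GR 8 dB.
A applies 10.225 dB more gain reduction.

A, by 10.225 dB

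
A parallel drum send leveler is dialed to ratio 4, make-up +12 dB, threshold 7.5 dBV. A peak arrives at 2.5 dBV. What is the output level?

2.5 dBV is 5 dB below the 7.5 dBV threshold, so no gain reduction is applied.
Make-up gain adds 12 dB: 2.5 + 12 = 14.5 dBV.

14.5 dBV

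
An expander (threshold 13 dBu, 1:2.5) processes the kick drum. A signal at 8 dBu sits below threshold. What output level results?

Below threshold, a 1:2.5 expander applies gain = (2.5−1)×(T − x) of attenuation.
(2.5−1) × 5 = 7.5 dB, so output = 8 − 7.5 = 0.5 dBu.

0.5 dBu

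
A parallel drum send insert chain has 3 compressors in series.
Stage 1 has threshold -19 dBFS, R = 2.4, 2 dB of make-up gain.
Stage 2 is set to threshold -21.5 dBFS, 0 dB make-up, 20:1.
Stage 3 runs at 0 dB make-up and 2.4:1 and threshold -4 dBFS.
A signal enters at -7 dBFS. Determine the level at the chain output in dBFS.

-21.025 dBFS

Stage 1: -7 dBFS is 12 dB over -19 dBFS; at 2.4:1 that becomes 5 dB over, giving -14 dBFS; +2 dB make-up → -12 dBFS.
Stage 2: 9.5 dB above -21.5 dBFS, reduced 20:1 to 0.475 dB above → -21.025 dBFS.
Stage 3: below threshold (-21.025 ≤ -4); passes unchanged; output -21.025 dBFS.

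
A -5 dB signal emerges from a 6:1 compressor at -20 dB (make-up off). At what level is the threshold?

Gain reduction = -5 − (-20) = 15 dB; output overshoot = GR / (R − 1) = 15 / 5 = 3 dB.
Threshold = output − output overshoot = -20 − 3 = -23 dB.

-23 dB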